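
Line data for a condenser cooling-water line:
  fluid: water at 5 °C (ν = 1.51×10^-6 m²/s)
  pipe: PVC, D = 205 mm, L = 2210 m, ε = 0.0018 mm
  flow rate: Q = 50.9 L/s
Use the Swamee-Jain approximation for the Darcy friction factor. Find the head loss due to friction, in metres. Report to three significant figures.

V = 4Q/(πD²) = 4·0.0509/(π·0.205²) = 1.542 m/s
Re = VD/ν = 1.542·0.205/1.51×10^-6 = 2.09×10^5 → turbulent
ε/D = 0.0018/205 = 8.78×10^-6
Swamee-Jain: f = 0.01548
h_f = f(L/D)V²/(2g) = 0.01548·(2210/0.205)·1.542²/(2·9.81) = 20.22 m

h_f ≈ 20.2 m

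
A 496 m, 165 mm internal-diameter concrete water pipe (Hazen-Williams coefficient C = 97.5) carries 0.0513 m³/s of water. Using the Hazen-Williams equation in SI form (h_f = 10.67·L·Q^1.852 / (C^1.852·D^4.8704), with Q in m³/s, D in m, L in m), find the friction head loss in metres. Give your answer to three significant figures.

h_f = 10.67·496·0.0513^1.852 / (97.5^1.852·0.165^4.8704) = 28.99 m

h_f ≈ 29.0 m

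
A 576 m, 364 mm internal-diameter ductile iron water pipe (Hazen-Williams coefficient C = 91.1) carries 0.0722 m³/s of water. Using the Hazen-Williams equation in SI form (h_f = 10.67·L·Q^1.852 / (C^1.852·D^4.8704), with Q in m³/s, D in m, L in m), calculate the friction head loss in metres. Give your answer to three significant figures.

h_f ≈ 1.52 m

h_f = 10.67·576·0.0722^1.852 / (91.1^1.852·0.364^4.8704) = 1.525 m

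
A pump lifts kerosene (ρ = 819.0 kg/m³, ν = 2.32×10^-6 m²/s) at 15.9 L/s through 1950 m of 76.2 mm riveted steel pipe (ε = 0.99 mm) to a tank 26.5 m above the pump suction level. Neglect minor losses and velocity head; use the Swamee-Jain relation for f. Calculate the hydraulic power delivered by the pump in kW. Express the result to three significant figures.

V = 4Q/(πD²) = 3.487 m/s; Re = 1.15×10^5; ε/D = 0.0130; f = 0.04216
h_f = f(L/D)V²/2g = 668.5 m
Total head H = z + h_f = 26.5 + 668.5 = 695.0 m
P_hyd = ρgQH = 819.0·9.81·0.0159·695.0 = 88.78 kW

P_hyd ≈ 88.8 kW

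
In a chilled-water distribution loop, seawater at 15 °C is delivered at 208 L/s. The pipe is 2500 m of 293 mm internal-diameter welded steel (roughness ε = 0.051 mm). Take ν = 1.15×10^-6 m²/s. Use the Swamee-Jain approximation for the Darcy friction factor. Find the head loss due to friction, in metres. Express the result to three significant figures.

V = 4Q/(πD²) = 4·0.208/(π·0.293²) = 3.085 m/s
Re = VD/ν = 3.085·0.293/1.15×10^-6 = 7.86×10^5 → turbulent
ε/D = 0.051/293 = 1.74×10^-4
Swamee-Jain: f = 0.01471
h_f = f(L/D)V²/(2g) = 0.01471·(2500/0.293)·3.085²/(2·9.81) = 60.88 m

h_f ≈ 60.9 m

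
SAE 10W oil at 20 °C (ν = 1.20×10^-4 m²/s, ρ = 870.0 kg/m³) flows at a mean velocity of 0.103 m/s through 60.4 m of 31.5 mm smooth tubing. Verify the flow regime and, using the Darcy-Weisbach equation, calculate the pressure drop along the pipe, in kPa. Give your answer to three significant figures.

Δp ≈ 20.9 kPa

Re = VD/ν = 0.103·0.03150/1.20×10^-4 = 27.0 → laminar (Re < 2300)
f = 64/Re = 2.367
h_f = f(L/D)V²/(2g) = 2.367·(60.4/0.03150)·0.103²/(2·9.81) = 2.454 m
Δp = ρg·h_f = 870.0·9.81·2.454 = 20.95 kPa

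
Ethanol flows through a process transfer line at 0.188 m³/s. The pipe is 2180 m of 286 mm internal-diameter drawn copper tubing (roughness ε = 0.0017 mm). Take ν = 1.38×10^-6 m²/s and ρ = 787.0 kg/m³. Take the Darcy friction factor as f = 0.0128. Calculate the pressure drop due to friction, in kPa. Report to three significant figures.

Δp ≈ 329 kPa

V = 4Q/(πD²) = 4·0.188/(π·0.286²) = 2.926 m/s
h_f = f(L/D)V²/(2g) = 0.01280·(2180/0.286)·2.926²/(2·9.81) = 42.59 m
Δp = ρg·h_f = 787.0·9.81·42.59 = 328.8 kPa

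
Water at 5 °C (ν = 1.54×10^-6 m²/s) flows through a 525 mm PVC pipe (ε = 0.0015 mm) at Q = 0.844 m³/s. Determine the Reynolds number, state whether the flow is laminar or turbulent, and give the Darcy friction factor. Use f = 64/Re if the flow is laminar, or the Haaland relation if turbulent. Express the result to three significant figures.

Re ≈ 1.33×10^6; turbulent; f ≈ 0.0111

V = 4Q/(πD²) = 3.899 m/s
Re = VD/ν = 3.899·0.525/1.54×10^-6 = 1.33×10^6
Re > 4000 → turbulent; ε/D = 2.86×10^-6
Haaland: f = 0.01111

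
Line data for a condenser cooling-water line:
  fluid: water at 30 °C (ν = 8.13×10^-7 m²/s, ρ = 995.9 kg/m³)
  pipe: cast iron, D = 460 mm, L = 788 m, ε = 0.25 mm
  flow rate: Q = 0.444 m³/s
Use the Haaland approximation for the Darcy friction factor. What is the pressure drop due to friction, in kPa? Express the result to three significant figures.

Δp ≈ 106 kPa

V = 4Q/(πD²) = 4·0.444/(π·0.460²) = 2.672 m/s
Re = VD/ν = 2.672·0.460/8.13×10^-7 = 1.51×10^6 → turbulent
ε/D = 0.25/460 = 5.43×10^-4
Haaland: f = 0.01733
h_f = f(L/D)V²/(2g) = 0.01733·(788/0.460)·2.672²/(2·9.81) = 10.80 m
Δp = ρg·h_f = 995.9·9.81·10.80 = 105.5 kPa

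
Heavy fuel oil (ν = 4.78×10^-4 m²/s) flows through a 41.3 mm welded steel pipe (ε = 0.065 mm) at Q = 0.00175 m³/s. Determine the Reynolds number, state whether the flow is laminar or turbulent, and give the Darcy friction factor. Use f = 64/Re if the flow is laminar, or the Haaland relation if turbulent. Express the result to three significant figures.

Re ≈ 113; laminar; f = 64/Re ≈ 0.567

V = 4Q/(πD²) = 1.306 m/s
Re = VD/ν = 1.306·0.0413/4.78×10^-4 = 113
Re < 2300 → laminar → f = 64/Re = 0.5670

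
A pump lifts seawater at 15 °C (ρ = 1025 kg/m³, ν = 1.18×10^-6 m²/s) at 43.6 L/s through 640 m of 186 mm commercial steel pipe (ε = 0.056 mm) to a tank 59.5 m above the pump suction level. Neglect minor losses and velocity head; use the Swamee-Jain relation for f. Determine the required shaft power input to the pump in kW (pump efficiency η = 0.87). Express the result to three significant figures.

P_shaft ≈ 33.9 kW

V = 4Q/(πD²) = 1.605 m/s; Re = 2.53×10^5; ε/D = 3.01×10^-4; f = 0.01735
h_f = f(L/D)V²/2g = 7.836 m
Total head H = z + h_f = 59.5 + 7.836 = 67.34 m
P_hyd = ρgQH = 1025·9.81·0.0436·67.34 = 29.52 kW
P_shaft = P_hyd/η = 29.52/0.87 = 33.93 kW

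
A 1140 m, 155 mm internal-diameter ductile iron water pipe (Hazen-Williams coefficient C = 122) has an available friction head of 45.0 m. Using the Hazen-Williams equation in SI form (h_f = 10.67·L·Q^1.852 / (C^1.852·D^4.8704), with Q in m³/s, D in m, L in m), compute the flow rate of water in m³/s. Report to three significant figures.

Q ≈ 0.0441 m³/s

Rearranging: Q = [h_f·C^1.852·D^4.8704 / (10.67·L)]^(1/1.852)
Q = [45.0·122^1.852·0.155^4.8704 / (10.67·1140)]^0.540 = 0.04405 m³/s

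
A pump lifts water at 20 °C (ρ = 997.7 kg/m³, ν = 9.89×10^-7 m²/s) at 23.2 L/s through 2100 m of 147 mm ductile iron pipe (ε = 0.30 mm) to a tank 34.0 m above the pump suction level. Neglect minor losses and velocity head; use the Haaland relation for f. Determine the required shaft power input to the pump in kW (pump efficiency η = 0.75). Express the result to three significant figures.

V = 4Q/(πD²) = 1.367 m/s; Re = 2.03×10^5; ε/D = 0.00204; f = 0.02436
h_f = f(L/D)V²/2g = 33.14 m
Total head H = z + h_f = 34.0 + 33.14 = 67.14 m
P_hyd = ρgQH = 997.7·9.81·0.0232·67.14 = 15.25 kW
P_shaft = P_hyd/η = 15.25/0.75 = 20.33 kW

P_shaft ≈ 20.3 kW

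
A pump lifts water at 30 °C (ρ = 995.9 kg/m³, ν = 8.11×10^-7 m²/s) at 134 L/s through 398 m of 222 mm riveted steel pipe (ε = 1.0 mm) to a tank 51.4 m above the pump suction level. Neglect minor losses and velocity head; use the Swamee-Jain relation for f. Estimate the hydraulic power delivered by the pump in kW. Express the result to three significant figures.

P_hyd ≈ 110 kW

V = 4Q/(πD²) = 3.462 m/s; Re = 9.48×10^5; ε/D = 0.00450; f = 0.02960
h_f = f(L/D)V²/2g = 32.42 m
Total head H = z + h_f = 51.4 + 32.42 = 83.82 m
P_hyd = ρgQH = 995.9·9.81·0.134·83.82 = 109.7 kW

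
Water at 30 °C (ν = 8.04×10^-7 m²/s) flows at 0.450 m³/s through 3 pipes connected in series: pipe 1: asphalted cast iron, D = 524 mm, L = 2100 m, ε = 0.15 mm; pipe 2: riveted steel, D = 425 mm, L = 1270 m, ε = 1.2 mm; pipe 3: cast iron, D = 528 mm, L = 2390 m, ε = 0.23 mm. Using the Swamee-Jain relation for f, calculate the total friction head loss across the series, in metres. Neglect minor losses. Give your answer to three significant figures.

Pipe 1: V = 2.087 m/s, Re = 1.36×10^6, ε/D = 2.86×10^-4, f = 0.01544, h_1 = f(L/D)V²/2g = 13.73 m
Pipe 2: V = 3.172 m/s, Re = 1.68×10^6, ε/D = 0.00282, f = 0.02586, h_2 = f(L/D)V²/2g = 39.63 m
Pipe 3: V = 2.055 m/s, Re = 1.35×10^6, ε/D = 4.36×10^-4, f = 0.01670, h_3 = f(L/D)V²/2g = 16.27 m
Series → Q common, losses add: H = Σh = 69.64 m

H ≈ 69.6 m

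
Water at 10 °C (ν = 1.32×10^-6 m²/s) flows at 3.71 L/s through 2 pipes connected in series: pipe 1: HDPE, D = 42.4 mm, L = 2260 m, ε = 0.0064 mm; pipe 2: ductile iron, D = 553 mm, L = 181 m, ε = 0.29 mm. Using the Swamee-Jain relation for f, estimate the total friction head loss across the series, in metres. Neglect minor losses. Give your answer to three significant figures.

Pipe 1: V = 2.628 m/s, Re = 8.44×10^4, ε/D = 1.51×10^-4, f = 0.01931, h_1 = f(L/D)V²/2g = 362.2 m
Pipe 2: V = 0.01545 m/s, Re = 6470, ε/D = 5.24×10^-4, f = 0.03579, h_2 = f(L/D)V²/2g = 1.424×10^-4 m
Series → Q common, losses add: H = Σh = 362.2 m

H ≈ 362 m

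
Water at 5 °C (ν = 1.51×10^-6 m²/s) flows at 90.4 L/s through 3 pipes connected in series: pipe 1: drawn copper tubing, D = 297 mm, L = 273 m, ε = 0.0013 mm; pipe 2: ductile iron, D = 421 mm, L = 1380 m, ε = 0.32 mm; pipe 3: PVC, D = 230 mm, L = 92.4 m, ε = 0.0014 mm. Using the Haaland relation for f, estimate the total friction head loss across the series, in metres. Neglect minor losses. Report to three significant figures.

Pipe 1: V = 1.305 m/s, Re = 2.57×10^5, ε/D = 4.38×10^-6, f = 0.01480, h_1 = f(L/D)V²/2g = 1.181 m
Pipe 2: V = 0.6494 m/s, Re = 1.81×10^5, ε/D = 7.60×10^-4, f = 0.02003, h_2 = f(L/D)V²/2g = 1.412 m
Pipe 3: V = 2.176 m/s, Re = 3.31×10^5, ε/D = 6.09×10^-6, f = 0.01413, h_3 = f(L/D)V²/2g = 1.370 m
Series → Q common, losses add: H = Σh = 3.962 m

H ≈ 3.96 m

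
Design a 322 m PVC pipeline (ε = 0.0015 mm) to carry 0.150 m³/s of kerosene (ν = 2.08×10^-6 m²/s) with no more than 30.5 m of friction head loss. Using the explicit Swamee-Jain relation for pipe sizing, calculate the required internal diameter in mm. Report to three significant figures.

D ≈ 195 mm

Swamee-Jain (Type III): D = 0.66·[ε^1.25·(LQ²/(gh_f))^4.75 + ν·Q^9.4·(L/(gh_f))^5.2]^0.04
LQ²/(gh_f) = 0.02421; L/(gh_f) = 1.076
Term 1 = ε^1.25·(…)^4.75 = 1.11×10^-15; Term 2 = ν·Q^9.4·(…)^5.2 = 5.48×10^-14
D = 0.66·(1.11×10^-15 + 5.48×10^-14)^0.04 = 0.1947 m = 195 mm
Check: V = 5.04 m/s, Re = 4.71×10^5, f = 0.01335, h_f = 28.5 m ≈ 30.5 m ✓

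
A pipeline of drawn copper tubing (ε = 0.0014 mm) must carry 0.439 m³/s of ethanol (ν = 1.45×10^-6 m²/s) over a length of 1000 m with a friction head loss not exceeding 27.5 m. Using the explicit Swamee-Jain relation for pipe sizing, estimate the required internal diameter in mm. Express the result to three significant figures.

Swamee-Jain (Type III): D = 0.66·[ε^1.25·(LQ²/(gh_f))^4.75 + ν·Q^9.4·(L/(gh_f))^5.2]^0.04
LQ²/(gh_f) = 0.7144; L/(gh_f) = 3.707
Term 1 = ε^1.25·(…)^4.75 = 9.75×10^-9; Term 2 = ν·Q^9.4·(…)^5.2 = 5.75×10^-7
D = 0.66·(9.75×10^-9 + 5.75×10^-7)^0.04 = 0.3717 m = 372 mm
Check: V = 4.05 m/s, Re = 1.04×10^6, f = 0.01163, h_f = 26.1 m ≈ 27.5 m ✓

D ≈ 372 mm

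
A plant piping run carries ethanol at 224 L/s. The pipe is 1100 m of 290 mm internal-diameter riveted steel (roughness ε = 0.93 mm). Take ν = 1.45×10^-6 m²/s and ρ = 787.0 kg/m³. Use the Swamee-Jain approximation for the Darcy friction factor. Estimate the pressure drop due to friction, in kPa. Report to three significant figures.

V = 4Q/(πD²) = 4·0.224/(π·0.290²) = 3.391 m/s
Re = VD/ν = 3.391·0.290/1.45×10^-6 = 6.78×10^5 → turbulent
ε/D = 0.93/290 = 0.00321
Swamee-Jain: f = 0.02694
h_f = f(L/D)V²/(2g) = 0.02694·(1100/0.290)·3.391²/(2·9.81) = 59.90 m
Δp = ρg·h_f = 787.0·9.81·59.90 = 462.5 kPa

Δp ≈ 462 kPa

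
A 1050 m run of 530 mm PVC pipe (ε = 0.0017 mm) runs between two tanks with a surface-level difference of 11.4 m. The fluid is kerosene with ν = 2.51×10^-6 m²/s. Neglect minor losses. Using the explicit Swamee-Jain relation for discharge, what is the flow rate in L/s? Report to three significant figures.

Q ≈ 658 L/s

Swamee-Jain (Type II): Q = -0.965·√(gD⁵h_f/L)·ln[ε/(3.7D) + √(3.17ν²L/(gD³h_f))]
√(gD⁵h_f/L) = √(9.81·0.530⁵·11.4/1050) = 0.06674
ε/(3.7D) = 8.67×10^-7; √(3.17ν²L/(gD³h_f)) = 3.55×10^-5
Q = -0.965·0.06674·ln(3.636×10^-5) = 0.6583 m³/s
Check: V = 2.98 m/s, Re = 6.30×10^5, f = 0.01263, h_f = 11.4 m ≈ 11.4 m ✓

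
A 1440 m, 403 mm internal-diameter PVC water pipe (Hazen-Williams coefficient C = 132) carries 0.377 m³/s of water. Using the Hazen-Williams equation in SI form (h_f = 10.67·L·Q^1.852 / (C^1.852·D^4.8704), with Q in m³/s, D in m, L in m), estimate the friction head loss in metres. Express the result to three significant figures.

h_f = 10.67·1440·0.377^1.852 / (132^1.852·0.403^4.8704) = 24.94 m

h_f ≈ 24.9 m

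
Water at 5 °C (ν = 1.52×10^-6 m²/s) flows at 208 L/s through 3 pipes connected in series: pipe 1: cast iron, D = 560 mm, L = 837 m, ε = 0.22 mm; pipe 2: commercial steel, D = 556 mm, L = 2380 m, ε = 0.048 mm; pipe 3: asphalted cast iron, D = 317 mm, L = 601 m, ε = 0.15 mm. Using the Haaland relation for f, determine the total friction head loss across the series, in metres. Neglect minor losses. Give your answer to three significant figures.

H ≈ 15.0 m

Pipe 1: V = 0.8445 m/s, Re = 3.11×10^5, ε/D = 3.93×10^-4, f = 0.01737, h_1 = f(L/D)V²/2g = 0.9439 m
Pipe 2: V = 0.8567 m/s, Re = 3.13×10^5, ε/D = 8.63×10^-5, f = 0.01501, h_2 = f(L/D)V²/2g = 2.404 m
Pipe 3: V = 2.635 m/s, Re = 5.50×10^5, ε/D = 4.73×10^-4, f = 0.01733, h_3 = f(L/D)V²/2g = 11.63 m
Series → Q common, losses add: H = Σh = 14.98 m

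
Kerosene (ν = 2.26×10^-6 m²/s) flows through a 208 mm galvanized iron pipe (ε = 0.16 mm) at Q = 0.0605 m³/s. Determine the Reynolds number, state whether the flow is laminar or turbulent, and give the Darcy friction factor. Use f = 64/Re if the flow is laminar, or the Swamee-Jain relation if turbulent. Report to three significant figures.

Re ≈ 1.64×10^5; turbulent; f ≈ 0.0205

V = 4Q/(πD²) = 1.780 m/s
Re = VD/ν = 1.780·0.208/2.26×10^-6 = 1.64×10^5
Re > 4000 → turbulent; ε/D = 7.69×10^-4
Swamee-Jain: f = 0.02054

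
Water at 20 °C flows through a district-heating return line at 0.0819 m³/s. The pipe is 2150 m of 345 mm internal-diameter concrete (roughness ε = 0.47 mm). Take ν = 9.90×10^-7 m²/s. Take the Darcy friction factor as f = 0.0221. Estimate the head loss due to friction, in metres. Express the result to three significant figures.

h_f ≈ 5.39 m

V = 4Q/(πD²) = 4·0.0819/(π·0.345²) = 0.8761 m/s
h_f = f(L/D)V²/(2g) = 0.02210·(2150/0.345)·0.8761²/(2·9.81) = 5.388 m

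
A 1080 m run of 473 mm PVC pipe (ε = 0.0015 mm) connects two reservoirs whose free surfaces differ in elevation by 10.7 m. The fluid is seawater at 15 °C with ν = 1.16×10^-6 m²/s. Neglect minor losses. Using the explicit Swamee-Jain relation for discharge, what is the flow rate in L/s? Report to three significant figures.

Swamee-Jain (Type II): Q = -0.965·√(gD⁵h_f/L)·ln[ε/(3.7D) + √(3.17ν²L/(gD³h_f))]
√(gD⁵h_f/L) = √(9.81·0.473⁵·10.7/1080) = 0.04797
ε/(3.7D) = 8.57×10^-7; √(3.17ν²L/(gD³h_f)) = 2.04×10^-5
Q = -0.965·0.04797·ln(2.122×10^-5) = 0.4981 m³/s
Check: V = 2.83 m/s, Re = 1.16×10^6, f = 0.01142, h_f = 10.7 m ≈ 10.7 m ✓

Q ≈ 498 L/s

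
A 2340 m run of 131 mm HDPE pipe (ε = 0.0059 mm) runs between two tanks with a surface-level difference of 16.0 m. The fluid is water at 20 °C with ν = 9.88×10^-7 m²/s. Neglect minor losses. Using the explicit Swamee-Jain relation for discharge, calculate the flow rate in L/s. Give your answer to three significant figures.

Swamee-Jain (Type II): Q = -0.965·√(gD⁵h_f/L)·ln[ε/(3.7D) + √(3.17ν²L/(gD³h_f))]
√(gD⁵h_f/L) = √(9.81·0.131⁵·16.0/2340) = 0.001609
ε/(3.7D) = 1.22×10^-5; √(3.17ν²L/(gD³h_f)) = 1.43×10^-4
Q = -0.965·0.001609·ln(1.554×10^-4) = 0.01361 m³/s
Check: V = 1.01 m/s, Re = 1.34×10^5, f = 0.01714, h_f = 15.9 m ≈ 16.0 m ✓

Q ≈ 13.6 L/s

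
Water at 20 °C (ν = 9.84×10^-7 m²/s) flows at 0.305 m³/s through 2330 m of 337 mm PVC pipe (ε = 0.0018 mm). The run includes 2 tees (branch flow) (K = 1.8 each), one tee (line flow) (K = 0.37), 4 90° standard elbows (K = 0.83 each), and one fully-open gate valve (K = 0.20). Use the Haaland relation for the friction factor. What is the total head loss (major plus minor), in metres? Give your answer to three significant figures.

V = 4Q/(πD²) = 3.419 m/s; V²/2g = 0.5959 m
Re = 1.17×10^6, ε/D = 5.34×10^-6 → f = 0.01139 (Haaland)
Major: h_f = f(L/D)·V²/2g = 0.01139·6914·0.5959 = 46.92 m
Minor: ΣK = 7.49; h_m = ΣK·V²/2g = 4.464 m
Total H_L = 46.92 + 4.464 = 51.38 m

H_L ≈ 51.4 m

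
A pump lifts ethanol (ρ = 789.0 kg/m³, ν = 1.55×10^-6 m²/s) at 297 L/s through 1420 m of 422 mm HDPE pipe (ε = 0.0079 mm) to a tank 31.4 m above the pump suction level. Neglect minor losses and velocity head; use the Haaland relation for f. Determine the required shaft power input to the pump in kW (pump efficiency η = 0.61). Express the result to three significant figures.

V = 4Q/(πD²) = 2.123 m/s; Re = 5.78×10^5; ε/D = 1.87×10^-5; f = 0.01297
h_f = f(L/D)V²/2g = 10.03 m
Total head H = z + h_f = 31.4 + 10.03 = 41.43 m
P_hyd = ρgQH = 789.0·9.81·0.297·41.43 = 95.25 kW
P_shaft = P_hyd/η = 95.25/0.61 = 156.1 kW

P_shaft ≈ 156 kW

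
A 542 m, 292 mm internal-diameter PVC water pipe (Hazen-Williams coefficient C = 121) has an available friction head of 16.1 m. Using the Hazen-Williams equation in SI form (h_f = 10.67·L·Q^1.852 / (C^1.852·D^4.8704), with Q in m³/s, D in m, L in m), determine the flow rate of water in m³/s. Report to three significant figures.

Q ≈ 0.198 m³/s

Rearranging: Q = [h_f·C^1.852·D^4.8704 / (10.67·L)]^(1/1.852)
Q = [16.1·121^1.852·0.292^4.8704 / (10.67·542)]^0.540 = 0.1982 m³/s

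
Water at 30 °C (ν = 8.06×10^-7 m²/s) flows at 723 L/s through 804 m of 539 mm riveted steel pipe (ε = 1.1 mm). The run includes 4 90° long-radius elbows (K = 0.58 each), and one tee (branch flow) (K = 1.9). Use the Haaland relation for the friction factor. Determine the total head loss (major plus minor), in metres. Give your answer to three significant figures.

V = 4Q/(πD²) = 3.169 m/s; V²/2g = 0.5117 m
Re = 2.12×10^6, ε/D = 0.00204 → f = 0.02367 (Haaland)
Major: h_f = f(L/D)·V²/2g = 0.02367·1492·0.5117 = 18.07 m
Minor: ΣK = 4.22; h_m = ΣK·V²/2g = 2.160 m
Total H_L = 18.07 + 2.160 = 20.23 m

H_L ≈ 20.2 m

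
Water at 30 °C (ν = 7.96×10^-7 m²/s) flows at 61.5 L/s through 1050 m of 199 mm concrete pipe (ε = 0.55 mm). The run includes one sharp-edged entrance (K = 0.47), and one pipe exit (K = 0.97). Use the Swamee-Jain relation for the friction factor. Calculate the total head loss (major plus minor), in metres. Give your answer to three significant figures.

H_L ≈ 27.6 m

V = 4Q/(πD²) = 1.977 m/s; V²/2g = 0.1993 m
Re = 4.94×10^5, ε/D = 0.00276 → f = 0.02598 (Swamee-Jain)
Major: h_f = f(L/D)·V²/2g = 0.02598·5276·0.1993 = 27.31 m
Minor: ΣK = 1.44; h_m = ΣK·V²/2g = 0.2870 m
Total H_L = 27.31 + 0.2870 = 27.60 m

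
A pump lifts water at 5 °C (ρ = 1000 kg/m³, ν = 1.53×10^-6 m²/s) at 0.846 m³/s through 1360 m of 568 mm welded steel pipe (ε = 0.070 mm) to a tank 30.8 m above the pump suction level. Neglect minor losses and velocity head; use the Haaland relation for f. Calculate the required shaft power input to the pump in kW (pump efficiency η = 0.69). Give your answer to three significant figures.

V = 4Q/(πD²) = 3.339 m/s; Re = 1.24×10^6; ε/D = 1.23×10^-4; f = 0.01346
h_f = f(L/D)V²/2g = 18.31 m
Total head H = z + h_f = 30.8 + 18.31 = 49.11 m
P_hyd = ρgQH = 1000·9.81·0.846·49.11 = 407.6 kW
P_shaft = P_hyd/η = 407.6/0.69 = 590.7 kW

P_shaft ≈ 591 kW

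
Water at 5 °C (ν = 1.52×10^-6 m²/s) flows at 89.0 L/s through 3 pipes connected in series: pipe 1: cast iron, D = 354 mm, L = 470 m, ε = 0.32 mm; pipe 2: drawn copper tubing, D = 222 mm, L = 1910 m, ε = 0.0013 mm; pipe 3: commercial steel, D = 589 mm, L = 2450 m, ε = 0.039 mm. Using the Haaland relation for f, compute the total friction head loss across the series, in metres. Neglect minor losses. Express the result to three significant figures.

Pipe 1: V = 0.9043 m/s, Re = 2.11×10^5, ε/D = 9.04×10^-4, f = 0.02046, h_1 = f(L/D)V²/2g = 1.132 m
Pipe 2: V = 2.299 m/s, Re = 3.36×10^5, ε/D = 5.86×10^-6, f = 0.01409, h_2 = f(L/D)V²/2g = 32.67 m
Pipe 3: V = 0.3266 m/s, Re = 1.27×10^5, ε/D = 6.62×10^-5, f = 0.01731, h_3 = f(L/D)V²/2g = 0.3915 m
Series → Q common, losses add: H = Σh = 34.20 m

H ≈ 34.2 m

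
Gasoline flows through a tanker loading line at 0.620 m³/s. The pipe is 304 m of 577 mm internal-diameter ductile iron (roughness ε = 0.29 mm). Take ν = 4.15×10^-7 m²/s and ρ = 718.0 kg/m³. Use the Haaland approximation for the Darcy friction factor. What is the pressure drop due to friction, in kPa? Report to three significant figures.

Δp ≈ 18.0 kPa

V = 4Q/(πD²) = 4·0.620/(π·0.577²) = 2.371 m/s
Re = VD/ν = 2.371·0.577/4.15×10^-7 = 3.30×10^6 → turbulent
ε/D = 0.29/577 = 5.03×10^-4
Haaland: f = 0.01689
h_f = f(L/D)V²/(2g) = 0.01689·(304/0.577)·2.371²/(2·9.81) = 2.550 m
Δp = ρg·h_f = 718.0·9.81·2.550 = 17.96 kPa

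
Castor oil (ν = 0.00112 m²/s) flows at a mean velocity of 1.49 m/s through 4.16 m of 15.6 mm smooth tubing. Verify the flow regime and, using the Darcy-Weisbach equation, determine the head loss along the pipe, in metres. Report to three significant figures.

Re = VD/ν = 1.49·0.01560/0.00112 = 20.8 → laminar (Re < 2300)
f = 64/Re = 3.084
h_f = f(L/D)V²/(2g) = 3.084·(4.16/0.01560)·1.49²/(2·9.81) = 93.05 m

h_f ≈ 93.1 m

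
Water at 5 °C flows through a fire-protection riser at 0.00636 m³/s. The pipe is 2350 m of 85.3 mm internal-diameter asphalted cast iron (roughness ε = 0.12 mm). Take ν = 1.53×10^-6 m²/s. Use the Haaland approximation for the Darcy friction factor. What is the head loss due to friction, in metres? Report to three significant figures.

V = 4Q/(πD²) = 4·0.00636/(π·0.0853²) = 1.113 m/s
Re = VD/ν = 1.113·0.0853/1.53×10^-6 = 6.20×10^4 → turbulent
ε/D = 0.12/85.3 = 0.00141
Haaland: f = 0.02426
h_f = f(L/D)V²/(2g) = 0.02426·(2350/0.0853)·1.113²/(2·9.81) = 42.19 m

h_f ≈ 42.2 m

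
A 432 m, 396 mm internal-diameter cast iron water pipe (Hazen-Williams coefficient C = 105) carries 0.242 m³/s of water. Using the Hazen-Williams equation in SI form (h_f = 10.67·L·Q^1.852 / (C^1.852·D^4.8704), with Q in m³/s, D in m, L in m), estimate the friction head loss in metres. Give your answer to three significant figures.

h_f = 10.67·432·0.242^1.852 / (105^1.852·0.396^4.8704) = 5.478 m

h_f ≈ 5.48 m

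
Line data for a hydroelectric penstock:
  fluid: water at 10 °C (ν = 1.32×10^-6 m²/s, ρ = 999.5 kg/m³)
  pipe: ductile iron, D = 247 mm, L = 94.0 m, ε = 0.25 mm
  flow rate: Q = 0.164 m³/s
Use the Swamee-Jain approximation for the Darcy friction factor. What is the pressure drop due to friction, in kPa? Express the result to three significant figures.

V = 4Q/(πD²) = 4·0.164/(π·0.247²) = 3.423 m/s
Re = VD/ν = 3.423·0.247/1.32×10^-6 = 6.40×10^5 → turbulent
ε/D = 0.25/247 = 0.00101
Swamee-Jain: f = 0.02027
h_f = f(L/D)V²/(2g) = 0.02027·(94.0/0.247)·3.423²/(2·9.81) = 4.606 m
Δp = ρg·h_f = 999.5·9.81·4.606 = 45.16 kPa

Δp ≈ 45.2 kPa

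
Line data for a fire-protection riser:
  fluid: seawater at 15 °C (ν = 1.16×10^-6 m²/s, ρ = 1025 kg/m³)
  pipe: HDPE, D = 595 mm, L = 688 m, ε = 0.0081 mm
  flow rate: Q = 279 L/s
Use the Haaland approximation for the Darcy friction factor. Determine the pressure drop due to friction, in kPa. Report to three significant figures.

V = 4Q/(πD²) = 4·0.279/(π·0.595²) = 1.003 m/s
Re = VD/ν = 1.003·0.595/1.16×10^-6 = 5.15×10^5 → turbulent
ε/D = 0.0081/595 = 1.36×10^-5
Haaland: f = 0.01316
h_f = f(L/D)V²/(2g) = 0.01316·(688/0.595)·1.003²/(2·9.81) = 0.7806 m
Δp = ρg·h_f = 1025·9.81·0.7806 = 7.850 kPa

Δp ≈ 7.85 kPa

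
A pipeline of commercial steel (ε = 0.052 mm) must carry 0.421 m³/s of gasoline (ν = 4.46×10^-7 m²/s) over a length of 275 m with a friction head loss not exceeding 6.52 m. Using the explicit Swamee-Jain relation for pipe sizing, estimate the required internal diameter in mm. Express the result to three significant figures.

Swamee-Jain (Type III): D = 0.66·[ε^1.25·(LQ²/(gh_f))^4.75 + ν·Q^9.4·(L/(gh_f))^5.2]^0.04
LQ²/(gh_f) = 0.7620; L/(gh_f) = 4.299
Term 1 = ε^1.25·(…)^4.75 = 1.21×10^-6; Term 2 = ν·Q^9.4·(…)^5.2 = 2.58×10^-7
D = 0.66·(1.21×10^-6 + 2.58×10^-7)^0.04 = 0.3857 m = 386 mm
Check: V = 3.60 m/s, Re = 3.12×10^6, f = 0.01321, h_f = 6.23 m ≈ 6.52 m ✓

D ≈ 386 mm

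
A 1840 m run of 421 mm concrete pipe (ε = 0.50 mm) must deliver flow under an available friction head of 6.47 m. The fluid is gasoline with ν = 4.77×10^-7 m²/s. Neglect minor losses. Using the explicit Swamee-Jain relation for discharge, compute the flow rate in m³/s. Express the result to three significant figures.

Q ≈ 0.165 m³/s

Swamee-Jain (Type II): Q = -0.965·√(gD⁵h_f/L)·ln[ε/(3.7D) + √(3.17ν²L/(gD³h_f))]
√(gD⁵h_f/L) = √(9.81·0.421⁵·6.47/1840) = 0.02136
ε/(3.7D) = 3.21×10^-4; √(3.17ν²L/(gD³h_f)) = 1.67×10^-5
Q = -0.965·0.02136·ln(3.377×10^-4) = 0.1648 m³/s
Check: V = 1.18 m/s, Re = 1.04×10^6, f = 0.02083, h_f = 6.50 m ≈ 6.47 m ✓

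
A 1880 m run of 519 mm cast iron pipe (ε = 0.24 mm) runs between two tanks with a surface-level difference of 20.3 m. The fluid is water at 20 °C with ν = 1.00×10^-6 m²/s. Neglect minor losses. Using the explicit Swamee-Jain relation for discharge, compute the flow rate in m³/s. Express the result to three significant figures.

Swamee-Jain (Type II): Q = -0.965·√(gD⁵h_f/L)·ln[ε/(3.7D) + √(3.17ν²L/(gD³h_f))]
√(gD⁵h_f/L) = √(9.81·0.519⁵·20.3/1880) = 0.06316
ε/(3.7D) = 1.25×10^-4; √(3.17ν²L/(gD³h_f)) = 1.46×10^-5
Q = -0.965·0.06316·ln(1.396×10^-4) = 0.5410 m³/s
Check: V = 2.56 m/s, Re = 1.33×10^6, f = 0.01690, h_f = 20.4 m ≈ 20.3 m ✓

Q ≈ 0.541 m³/s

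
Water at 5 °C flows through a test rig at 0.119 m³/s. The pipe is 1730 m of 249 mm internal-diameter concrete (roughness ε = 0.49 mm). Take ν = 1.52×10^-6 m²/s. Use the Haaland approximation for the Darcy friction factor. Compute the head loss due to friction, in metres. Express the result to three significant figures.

V = 4Q/(πD²) = 4·0.119/(π·0.249²) = 2.444 m/s
Re = VD/ν = 2.444·0.249/1.52×10^-6 = 4.00×10^5 → turbulent
ε/D = 0.49/249 = 0.00197
Haaland: f = 0.02377
h_f = f(L/D)V²/(2g) = 0.02377·(1730/0.249)·2.444²/(2·9.81) = 50.27 m

h_f ≈ 50.3 m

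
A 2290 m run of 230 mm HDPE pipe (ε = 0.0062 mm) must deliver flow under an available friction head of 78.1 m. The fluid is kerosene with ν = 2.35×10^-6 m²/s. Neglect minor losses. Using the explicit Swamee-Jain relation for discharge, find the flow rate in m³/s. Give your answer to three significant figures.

Swamee-Jain (Type II): Q = -0.965·√(gD⁵h_f/L)·ln[ε/(3.7D) + √(3.17ν²L/(gD³h_f))]
√(gD⁵h_f/L) = √(9.81·0.230⁵·78.1/2290) = 0.01467
ε/(3.7D) = 7.29×10^-6; √(3.17ν²L/(gD³h_f)) = 6.56×10^-5
Q = -0.965·0.01467·ln(7.286×10^-5) = 0.1349 m³/s
Check: V = 3.25 m/s, Re = 3.18×10^5, f = 0.01454, h_f = 77.8 m ≈ 78.1 m ✓

Q ≈ 0.135 m³/s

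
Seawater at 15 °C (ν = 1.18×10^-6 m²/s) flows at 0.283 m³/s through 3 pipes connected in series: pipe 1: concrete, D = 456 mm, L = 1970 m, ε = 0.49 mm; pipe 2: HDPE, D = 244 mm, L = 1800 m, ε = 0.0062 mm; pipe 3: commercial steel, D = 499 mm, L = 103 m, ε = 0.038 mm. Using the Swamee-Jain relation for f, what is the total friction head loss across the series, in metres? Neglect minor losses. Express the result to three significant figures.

H ≈ 177 m

Pipe 1: V = 1.733 m/s, Re = 6.70×10^5, ε/D = 0.00107, f = 0.02052, h_1 = f(L/D)V²/2g = 13.57 m
Pipe 2: V = 6.052 m/s, Re = 1.25×10^6, ε/D = 2.54×10^-5, f = 0.01185, h_2 = f(L/D)V²/2g = 163.2 m
Pipe 3: V = 1.447 m/s, Re = 6.12×10^5, ε/D = 7.62×10^-5, f = 0.01384, h_3 = f(L/D)V²/2g = 0.3048 m
Series → Q common, losses add: H = Σh = 177.1 m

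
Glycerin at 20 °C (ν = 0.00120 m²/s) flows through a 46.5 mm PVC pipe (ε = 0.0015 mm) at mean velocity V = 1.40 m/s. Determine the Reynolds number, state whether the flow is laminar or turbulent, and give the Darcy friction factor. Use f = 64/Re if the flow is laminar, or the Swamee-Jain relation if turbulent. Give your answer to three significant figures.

Re ≈ 54.2; laminar; f = 64/Re ≈ 1.18

Re = VD/ν = 1.400·0.0465/0.00120 = 54.2
Re < 2300 → laminar → f = 64/Re = 1.180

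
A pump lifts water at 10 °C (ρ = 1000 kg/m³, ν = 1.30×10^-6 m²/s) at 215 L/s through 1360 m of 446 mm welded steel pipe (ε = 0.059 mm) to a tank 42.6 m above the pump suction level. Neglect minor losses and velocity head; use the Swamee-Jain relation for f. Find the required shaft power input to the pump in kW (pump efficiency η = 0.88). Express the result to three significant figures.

P_shaft ≈ 113 kW

V = 4Q/(πD²) = 1.376 m/s; Re = 4.72×10^5; ε/D = 1.32×10^-4; f = 0.01492
h_f = f(L/D)V²/2g = 4.392 m
Total head H = z + h_f = 42.6 + 4.392 = 46.99 m
P_hyd = ρgQH = 1000·9.81·0.215·46.99 = 99.11 kW
P_shaft = P_hyd/η = 99.11/0.88 = 112.6 kW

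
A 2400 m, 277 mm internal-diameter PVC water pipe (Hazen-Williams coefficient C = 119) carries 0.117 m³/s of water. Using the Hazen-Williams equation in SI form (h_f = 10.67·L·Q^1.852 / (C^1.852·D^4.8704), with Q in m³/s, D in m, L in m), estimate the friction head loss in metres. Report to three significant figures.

h_f ≈ 35.8 m

h_f = 10.67·2400·0.117^1.852 / (119^1.852·0.277^4.8704) = 35.82 m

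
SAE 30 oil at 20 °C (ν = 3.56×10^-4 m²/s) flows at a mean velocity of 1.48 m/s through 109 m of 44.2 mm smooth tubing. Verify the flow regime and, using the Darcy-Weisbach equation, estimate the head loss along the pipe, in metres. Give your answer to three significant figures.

h_f ≈ 95.9 m

Re = VD/ν = 1.48·0.04420/3.56×10^-4 = 184 → laminar (Re < 2300)
f = 64/Re = 0.3483
h_f = f(L/D)V²/(2g) = 0.3483·(109/0.04420)·1.48²/(2·9.81) = 95.89 m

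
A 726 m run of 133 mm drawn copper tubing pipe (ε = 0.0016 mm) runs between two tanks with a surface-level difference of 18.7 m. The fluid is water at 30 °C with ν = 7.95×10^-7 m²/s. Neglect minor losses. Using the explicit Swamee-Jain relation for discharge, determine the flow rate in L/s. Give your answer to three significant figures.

Q ≈ 30.4 L/s

Swamee-Jain (Type II): Q = -0.965·√(gD⁵h_f/L)·ln[ε/(3.7D) + √(3.17ν²L/(gD³h_f))]
√(gD⁵h_f/L) = √(9.81·0.133⁵·18.7/726) = 0.003243
ε/(3.7D) = 3.25×10^-6; √(3.17ν²L/(gD³h_f)) = 5.81×10^-5
Q = -0.965·0.003243·ln(6.131×10^-5) = 0.03035 m³/s
Check: V = 2.18 m/s, Re = 3.66×10^5, f = 0.01402, h_f = 18.6 m ≈ 18.7 m ✓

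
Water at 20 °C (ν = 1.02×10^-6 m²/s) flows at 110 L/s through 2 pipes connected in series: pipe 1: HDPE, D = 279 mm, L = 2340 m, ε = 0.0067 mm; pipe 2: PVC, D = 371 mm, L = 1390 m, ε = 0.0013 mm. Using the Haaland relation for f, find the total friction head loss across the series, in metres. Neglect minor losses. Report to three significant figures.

Pipe 1: V = 1.799 m/s, Re = 4.92×10^5, ε/D = 2.40×10^-5, f = 0.01338, h_1 = f(L/D)V²/2g = 18.52 m
Pipe 2: V = 1.018 m/s, Re = 3.70×10^5, ε/D = 3.50×10^-6, f = 0.01383, h_2 = f(L/D)V²/2g = 2.734 m
Series → Q common, losses add: H = Σh = 21.25 m

H ≈ 21.3 m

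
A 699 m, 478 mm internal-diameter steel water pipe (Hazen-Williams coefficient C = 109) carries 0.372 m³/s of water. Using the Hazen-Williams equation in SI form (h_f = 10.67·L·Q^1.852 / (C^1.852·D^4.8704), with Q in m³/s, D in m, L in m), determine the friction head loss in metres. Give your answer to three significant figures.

h_f ≈ 7.33 m

h_f = 10.67·699·0.372^1.852 / (109^1.852·0.478^4.8704) = 7.333 m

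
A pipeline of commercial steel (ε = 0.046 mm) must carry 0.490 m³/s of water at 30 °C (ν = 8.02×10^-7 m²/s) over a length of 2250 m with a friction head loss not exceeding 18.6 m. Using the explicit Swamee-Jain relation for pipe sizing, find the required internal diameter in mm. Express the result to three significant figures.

Swamee-Jain (Type III): D = 0.66·[ε^1.25·(LQ²/(gh_f))^4.75 + ν·Q^9.4·(L/(gh_f))^5.2]^0.04
LQ²/(gh_f) = 2.961; L/(gh_f) = 12.33
Term 1 = ε^1.25·(…)^4.75 = 6.57×10^-4; Term 2 = ν·Q^9.4·(…)^5.2 = 4.63×10^-4
D = 0.66·(6.57×10^-4 + 4.63×10^-4)^0.04 = 0.5029 m = 503 mm
Check: V = 2.47 m/s, Re = 1.55×10^6, f = 0.01294, h_f = 17.9 m ≈ 18.6 m ✓

D ≈ 503 mm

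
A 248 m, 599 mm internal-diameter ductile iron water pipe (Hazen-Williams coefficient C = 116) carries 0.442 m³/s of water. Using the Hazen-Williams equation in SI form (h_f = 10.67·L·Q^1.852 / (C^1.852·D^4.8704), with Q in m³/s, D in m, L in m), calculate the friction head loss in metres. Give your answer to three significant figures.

h_f = 10.67·248·0.442^1.852 / (116^1.852·0.599^4.8704) = 1.063 m

h_f ≈ 1.06 m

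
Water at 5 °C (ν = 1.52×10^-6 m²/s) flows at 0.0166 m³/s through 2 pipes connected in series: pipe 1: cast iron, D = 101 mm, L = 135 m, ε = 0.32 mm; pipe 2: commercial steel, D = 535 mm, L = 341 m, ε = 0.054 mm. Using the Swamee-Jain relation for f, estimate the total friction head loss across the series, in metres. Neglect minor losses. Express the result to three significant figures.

H ≈ 8.11 m

Pipe 1: V = 2.072 m/s, Re = 1.38×10^5, ε/D = 0.00317, f = 0.02772, h_1 = f(L/D)V²/2g = 8.106 m
Pipe 2: V = 0.07384 m/s, Re = 2.60×10^4, ε/D = 1.01×10^-4, f = 0.02448, h_2 = f(L/D)V²/2g = 0.004337 m
Series → Q common, losses add: H = Σh = 8.110 m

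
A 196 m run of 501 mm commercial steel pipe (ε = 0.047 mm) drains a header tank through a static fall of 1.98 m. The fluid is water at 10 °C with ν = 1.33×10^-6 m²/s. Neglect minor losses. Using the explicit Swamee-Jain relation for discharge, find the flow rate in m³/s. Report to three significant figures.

Q ≈ 0.538 m³/s

Swamee-Jain (Type II): Q = -0.965·√(gD⁵h_f/L)·ln[ε/(3.7D) + √(3.17ν²L/(gD³h_f))]
√(gD⁵h_f/L) = √(9.81·0.501⁵·1.98/196) = 0.05593
ε/(3.7D) = 2.54×10^-5; √(3.17ν²L/(gD³h_f)) = 2.12×10^-5
Q = -0.965·0.05593·ln(4.657×10^-5) = 0.5383 m³/s
Check: V = 2.73 m/s, Re = 1.03×10^6, f = 0.01338, h_f = 1.99 m ≈ 1.98 m ✓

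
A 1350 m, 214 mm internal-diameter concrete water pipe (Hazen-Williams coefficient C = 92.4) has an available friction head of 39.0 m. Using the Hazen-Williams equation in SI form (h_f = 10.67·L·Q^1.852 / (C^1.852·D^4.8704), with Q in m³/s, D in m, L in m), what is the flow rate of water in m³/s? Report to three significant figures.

Q ≈ 0.0658 m³/s

Rearranging: Q = [h_f·C^1.852·D^4.8704 / (10.67·L)]^(1/1.852)
Q = [39.0·92.4^1.852·0.214^4.8704 / (10.67·1350)]^0.540 = 0.06584 m³/s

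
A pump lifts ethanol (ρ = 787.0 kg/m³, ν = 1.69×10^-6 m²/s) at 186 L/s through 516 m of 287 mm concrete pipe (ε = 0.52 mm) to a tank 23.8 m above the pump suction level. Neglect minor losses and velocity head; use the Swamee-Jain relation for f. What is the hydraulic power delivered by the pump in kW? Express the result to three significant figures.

V = 4Q/(πD²) = 2.875 m/s; Re = 4.88×10^5; ε/D = 0.00181; f = 0.02334
h_f = f(L/D)V²/2g = 17.68 m
Total head H = z + h_f = 23.8 + 17.68 = 41.48 m
P_hyd = ρgQH = 787.0·9.81·0.186·41.48 = 59.56 kW

P_hyd ≈ 59.6 kW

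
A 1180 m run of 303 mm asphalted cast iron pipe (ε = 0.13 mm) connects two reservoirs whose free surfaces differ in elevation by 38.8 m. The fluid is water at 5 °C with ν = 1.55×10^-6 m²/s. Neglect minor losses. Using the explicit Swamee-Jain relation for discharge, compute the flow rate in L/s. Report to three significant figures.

Q ≈ 245 L/s

Swamee-Jain (Type II): Q = -0.965·√(gD⁵h_f/L)·ln[ε/(3.7D) + √(3.17ν²L/(gD³h_f))]
√(gD⁵h_f/L) = √(9.81·0.303⁵·38.8/1180) = 0.02870
ε/(3.7D) = 1.16×10^-4; √(3.17ν²L/(gD³h_f)) = 2.91×10^-5
Q = -0.965·0.02870·ln(1.451×10^-4) = 0.2448 m³/s
Check: V = 3.39 m/s, Re = 6.64×10^5, f = 0.01707, h_f = 39.1 m ≈ 38.8 m ✓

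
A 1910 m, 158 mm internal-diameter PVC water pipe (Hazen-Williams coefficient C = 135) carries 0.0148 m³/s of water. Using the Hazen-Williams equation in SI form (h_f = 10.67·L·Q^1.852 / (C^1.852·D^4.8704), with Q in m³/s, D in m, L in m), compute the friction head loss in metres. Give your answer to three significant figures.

h_f ≈ 7.55 m

h_f = 10.67·1910·0.0148^1.852 / (135^1.852·0.158^4.8704) = 7.551 m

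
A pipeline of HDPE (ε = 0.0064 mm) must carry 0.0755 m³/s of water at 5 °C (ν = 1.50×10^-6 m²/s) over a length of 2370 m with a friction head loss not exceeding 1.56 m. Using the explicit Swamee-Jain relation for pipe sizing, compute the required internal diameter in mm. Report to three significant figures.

Swamee-Jain (Type III): D = 0.66·[ε^1.25·(LQ²/(gh_f))^4.75 + ν·Q^9.4·(L/(gh_f))^5.2]^0.04
LQ²/(gh_f) = 0.8828; L/(gh_f) = 154.9
Term 1 = ε^1.25·(…)^4.75 = 1.78×10^-7; Term 2 = ν·Q^9.4·(…)^5.2 = 1.04×10^-5
D = 0.66·(1.78×10^-7 + 1.04×10^-5)^0.04 = 0.4174 m = 417 mm
Check: V = 0.552 m/s, Re = 1.54×10^5, f = 0.01648, h_f = 1.45 m ≈ 1.56 m ✓

D ≈ 417 mm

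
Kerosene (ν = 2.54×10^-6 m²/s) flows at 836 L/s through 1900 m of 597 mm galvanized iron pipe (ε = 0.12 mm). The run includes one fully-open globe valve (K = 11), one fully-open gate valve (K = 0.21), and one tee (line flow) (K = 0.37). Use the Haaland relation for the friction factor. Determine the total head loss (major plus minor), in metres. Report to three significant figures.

V = 4Q/(πD²) = 2.987 m/s; V²/2g = 0.4546 m
Re = 7.02×10^5, ε/D = 2.01×10^-4 → f = 0.01492 (Haaland)
Major: h_f = f(L/D)·V²/2g = 0.01492·3183·0.4546 = 21.58 m
Minor: ΣK = 11.6; h_m = ΣK·V²/2g = 5.264 m
Total H_L = 21.58 + 5.264 = 26.85 m

H_L ≈ 26.8 m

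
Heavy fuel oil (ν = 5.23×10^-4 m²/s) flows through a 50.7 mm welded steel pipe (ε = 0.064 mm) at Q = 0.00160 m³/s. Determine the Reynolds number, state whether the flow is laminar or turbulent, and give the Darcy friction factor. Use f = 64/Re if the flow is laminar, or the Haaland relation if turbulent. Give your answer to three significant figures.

V = 4Q/(πD²) = 0.7925 m/s
Re = VD/ν = 0.7925·0.0507/5.23×10^-4 = 76.8
Re < 2300 → laminar → f = 64/Re = 0.8330

Re ≈ 76.8; laminar; f = 64/Re ≈ 0.833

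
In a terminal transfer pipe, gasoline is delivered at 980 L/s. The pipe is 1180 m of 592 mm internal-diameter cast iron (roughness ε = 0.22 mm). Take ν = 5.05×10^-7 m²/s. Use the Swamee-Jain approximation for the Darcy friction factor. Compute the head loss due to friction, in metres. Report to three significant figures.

V = 4Q/(πD²) = 4·0.980/(π·0.592²) = 3.560 m/s
Re = VD/ν = 3.560·0.592/5.05×10^-7 = 4.17×10^6 → turbulent
ε/D = 0.22/592 = 3.72×10^-4
Swamee-Jain: f = 0.01585
h_f = f(L/D)V²/(2g) = 0.01585·(1180/0.592)·3.560²/(2·9.81) = 20.41 m

h_f ≈ 20.4 m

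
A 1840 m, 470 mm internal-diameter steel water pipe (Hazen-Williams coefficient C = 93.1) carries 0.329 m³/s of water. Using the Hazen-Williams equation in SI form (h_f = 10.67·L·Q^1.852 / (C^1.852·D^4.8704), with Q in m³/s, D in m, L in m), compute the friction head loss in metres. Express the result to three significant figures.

h_f ≈ 22.4 m

h_f = 10.67·1840·0.329^1.852 / (93.1^1.852·0.470^4.8704) = 22.35 m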